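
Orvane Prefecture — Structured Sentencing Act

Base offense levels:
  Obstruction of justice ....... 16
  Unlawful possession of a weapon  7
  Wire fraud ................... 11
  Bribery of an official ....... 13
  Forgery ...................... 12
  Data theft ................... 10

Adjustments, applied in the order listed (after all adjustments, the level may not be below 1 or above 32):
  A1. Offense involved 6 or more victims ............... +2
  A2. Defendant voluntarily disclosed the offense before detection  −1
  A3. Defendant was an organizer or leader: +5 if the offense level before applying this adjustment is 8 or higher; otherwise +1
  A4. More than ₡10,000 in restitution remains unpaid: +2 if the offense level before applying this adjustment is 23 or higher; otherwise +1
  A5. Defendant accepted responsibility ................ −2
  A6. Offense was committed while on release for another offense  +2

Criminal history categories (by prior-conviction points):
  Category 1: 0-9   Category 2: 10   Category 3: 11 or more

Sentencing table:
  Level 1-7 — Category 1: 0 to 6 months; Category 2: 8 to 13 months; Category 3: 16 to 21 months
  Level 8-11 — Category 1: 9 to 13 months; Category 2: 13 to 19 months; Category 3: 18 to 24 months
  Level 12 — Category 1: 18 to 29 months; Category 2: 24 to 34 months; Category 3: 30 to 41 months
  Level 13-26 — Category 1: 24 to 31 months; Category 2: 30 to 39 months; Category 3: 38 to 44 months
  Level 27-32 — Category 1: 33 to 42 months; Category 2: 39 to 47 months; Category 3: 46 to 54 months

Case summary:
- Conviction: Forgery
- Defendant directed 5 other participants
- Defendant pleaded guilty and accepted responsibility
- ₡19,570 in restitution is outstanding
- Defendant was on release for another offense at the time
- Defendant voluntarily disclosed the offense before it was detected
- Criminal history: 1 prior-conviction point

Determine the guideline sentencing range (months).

24-31 months

Base offense level for forgery: 12.
A1 does not apply.
A2 applies: 12 − 1 = 11.
A3 applies (level before this adjustment is 11 ≥ 8, so +5): 11 + 5 = 16.
A4 applies (level before this adjustment is 16 < 23, so +1): 16 + 1 = 17.
A5 applies: 17 − 2 = 15.
A6 applies: 15 + 2 = 17.
Final offense level: 17.
Criminal history: 1 prior point → Category 1 (0-9).
Level 17 falls in the 13-26 band.
Grid: Level 13-26 × Category 1 = 24-31 months.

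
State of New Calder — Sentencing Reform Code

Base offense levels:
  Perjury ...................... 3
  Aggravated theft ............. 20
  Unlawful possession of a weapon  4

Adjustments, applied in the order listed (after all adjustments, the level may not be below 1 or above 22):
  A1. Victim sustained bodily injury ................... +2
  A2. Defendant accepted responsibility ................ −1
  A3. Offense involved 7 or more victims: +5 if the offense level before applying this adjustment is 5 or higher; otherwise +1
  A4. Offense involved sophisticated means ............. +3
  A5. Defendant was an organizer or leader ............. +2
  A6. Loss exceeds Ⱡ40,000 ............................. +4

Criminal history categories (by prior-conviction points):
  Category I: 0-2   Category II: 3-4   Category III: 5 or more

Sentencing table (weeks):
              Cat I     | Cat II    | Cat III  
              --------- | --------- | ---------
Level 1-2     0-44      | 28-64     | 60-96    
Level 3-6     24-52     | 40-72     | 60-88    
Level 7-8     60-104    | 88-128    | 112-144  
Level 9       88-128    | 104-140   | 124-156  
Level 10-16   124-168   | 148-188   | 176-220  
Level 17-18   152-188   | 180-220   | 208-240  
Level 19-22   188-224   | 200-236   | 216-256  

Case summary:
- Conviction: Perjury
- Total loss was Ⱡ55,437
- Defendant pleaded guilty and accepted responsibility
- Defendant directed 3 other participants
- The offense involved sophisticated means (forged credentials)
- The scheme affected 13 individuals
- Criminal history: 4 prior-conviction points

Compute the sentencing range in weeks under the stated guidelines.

148-188 weeks

Base offense level for perjury: 3.
A1 does not apply.
A2 applies: 3 − 1 = 2.
A3 applies (level before this adjustment is 2 < 5, so +1): 2 + 1 = 3.
A4 applies: 3 + 3 = 6.
A5 applies: 6 + 2 = 8.
A6 applies: 8 + 4 = 12.
Final offense level: 12.
Criminal history: 4 prior points → Category II (3-4).
Level 12 falls in the 10-16 band.
Grid: Level 10-16 × Category II = 148-188 weeks.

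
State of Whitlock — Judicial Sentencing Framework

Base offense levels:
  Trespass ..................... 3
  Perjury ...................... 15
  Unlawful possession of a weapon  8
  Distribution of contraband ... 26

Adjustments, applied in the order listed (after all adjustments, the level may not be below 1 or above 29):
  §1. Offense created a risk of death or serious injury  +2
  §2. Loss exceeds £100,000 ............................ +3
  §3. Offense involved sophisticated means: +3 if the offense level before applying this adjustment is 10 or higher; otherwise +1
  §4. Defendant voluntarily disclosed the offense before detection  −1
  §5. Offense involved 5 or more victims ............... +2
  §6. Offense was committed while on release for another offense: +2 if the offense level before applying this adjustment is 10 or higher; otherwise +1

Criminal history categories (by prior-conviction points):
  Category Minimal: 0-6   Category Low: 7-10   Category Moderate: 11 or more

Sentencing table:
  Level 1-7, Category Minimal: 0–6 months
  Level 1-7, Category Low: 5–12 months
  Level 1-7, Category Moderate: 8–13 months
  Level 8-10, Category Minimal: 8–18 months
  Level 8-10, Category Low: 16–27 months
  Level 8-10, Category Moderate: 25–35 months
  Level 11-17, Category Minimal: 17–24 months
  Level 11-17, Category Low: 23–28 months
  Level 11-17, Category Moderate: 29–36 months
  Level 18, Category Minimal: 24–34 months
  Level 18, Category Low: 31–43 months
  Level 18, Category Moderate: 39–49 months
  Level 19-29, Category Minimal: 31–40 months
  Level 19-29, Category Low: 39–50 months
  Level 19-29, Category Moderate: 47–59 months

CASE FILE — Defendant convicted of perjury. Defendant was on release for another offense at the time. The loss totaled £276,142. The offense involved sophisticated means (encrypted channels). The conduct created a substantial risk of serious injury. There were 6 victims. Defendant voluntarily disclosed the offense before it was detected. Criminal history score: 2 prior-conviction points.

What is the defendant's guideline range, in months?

Base offense level for perjury: 15.
§1 applies: 15 + 2 = 17.
§2 applies: 17 + 3 = 20.
§3 applies (level before this adjustment is 20 ≥ 10, so +3): 20 + 3 = 23.
§4 applies: 23 − 1 = 22.
§5 applies: 22 + 2 = 24.
§6 applies (level before this adjustment is 24 ≥ 10, so +2): 24 + 2 = 26.
Final offense level: 26.
Criminal history: 2 prior points → Category Minimal (0-6).
Level 26 falls in the 19-29 band.
Grid: Level 19-29 × Category Minimal = 31-40 months.

31-40 months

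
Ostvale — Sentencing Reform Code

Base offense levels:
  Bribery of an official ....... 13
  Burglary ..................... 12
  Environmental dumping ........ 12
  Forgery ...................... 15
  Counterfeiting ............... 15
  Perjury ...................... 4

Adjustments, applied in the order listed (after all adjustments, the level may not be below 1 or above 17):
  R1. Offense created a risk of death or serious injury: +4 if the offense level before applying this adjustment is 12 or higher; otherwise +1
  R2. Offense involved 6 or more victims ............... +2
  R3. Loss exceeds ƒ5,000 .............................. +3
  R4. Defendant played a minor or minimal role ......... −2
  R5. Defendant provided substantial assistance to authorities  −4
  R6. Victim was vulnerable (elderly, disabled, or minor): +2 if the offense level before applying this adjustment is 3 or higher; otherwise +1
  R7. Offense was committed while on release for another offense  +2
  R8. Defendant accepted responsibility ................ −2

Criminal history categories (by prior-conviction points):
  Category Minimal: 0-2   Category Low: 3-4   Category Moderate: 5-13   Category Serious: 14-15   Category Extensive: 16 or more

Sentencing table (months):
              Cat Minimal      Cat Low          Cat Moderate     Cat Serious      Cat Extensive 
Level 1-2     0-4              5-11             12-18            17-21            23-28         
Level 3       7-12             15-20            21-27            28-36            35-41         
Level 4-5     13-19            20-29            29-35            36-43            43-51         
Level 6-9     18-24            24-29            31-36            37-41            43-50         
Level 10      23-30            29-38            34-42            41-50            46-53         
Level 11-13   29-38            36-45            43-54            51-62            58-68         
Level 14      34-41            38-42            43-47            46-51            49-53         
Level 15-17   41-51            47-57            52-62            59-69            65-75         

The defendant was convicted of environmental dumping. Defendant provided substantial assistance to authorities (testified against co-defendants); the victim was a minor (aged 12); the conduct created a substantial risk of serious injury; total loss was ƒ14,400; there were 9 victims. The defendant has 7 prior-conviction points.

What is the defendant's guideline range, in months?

Base offense level for environmental dumping: 12.
R1 applies (level before this adjustment is 12 ≥ 12, so +4): 12 + 4 = 16.
R2 applies: 16 + 2 = 18.
R3 applies: 18 + 3 = 21.
R4 does not apply.
R5 applies: 21 − 4 = 17.
R6 applies (level before this adjustment is 17 ≥ 3, so +2): 17 + 2 = 19.
Level 19 exceeds the maximum of 17; capped at 17.
Final offense level: 17.
Criminal history: 7 prior points → Category Moderate (5-13).
Level 17 falls in the 15-17 band.
Grid: Level 15-17 × Category Moderate = 52-62 months.

52-62 months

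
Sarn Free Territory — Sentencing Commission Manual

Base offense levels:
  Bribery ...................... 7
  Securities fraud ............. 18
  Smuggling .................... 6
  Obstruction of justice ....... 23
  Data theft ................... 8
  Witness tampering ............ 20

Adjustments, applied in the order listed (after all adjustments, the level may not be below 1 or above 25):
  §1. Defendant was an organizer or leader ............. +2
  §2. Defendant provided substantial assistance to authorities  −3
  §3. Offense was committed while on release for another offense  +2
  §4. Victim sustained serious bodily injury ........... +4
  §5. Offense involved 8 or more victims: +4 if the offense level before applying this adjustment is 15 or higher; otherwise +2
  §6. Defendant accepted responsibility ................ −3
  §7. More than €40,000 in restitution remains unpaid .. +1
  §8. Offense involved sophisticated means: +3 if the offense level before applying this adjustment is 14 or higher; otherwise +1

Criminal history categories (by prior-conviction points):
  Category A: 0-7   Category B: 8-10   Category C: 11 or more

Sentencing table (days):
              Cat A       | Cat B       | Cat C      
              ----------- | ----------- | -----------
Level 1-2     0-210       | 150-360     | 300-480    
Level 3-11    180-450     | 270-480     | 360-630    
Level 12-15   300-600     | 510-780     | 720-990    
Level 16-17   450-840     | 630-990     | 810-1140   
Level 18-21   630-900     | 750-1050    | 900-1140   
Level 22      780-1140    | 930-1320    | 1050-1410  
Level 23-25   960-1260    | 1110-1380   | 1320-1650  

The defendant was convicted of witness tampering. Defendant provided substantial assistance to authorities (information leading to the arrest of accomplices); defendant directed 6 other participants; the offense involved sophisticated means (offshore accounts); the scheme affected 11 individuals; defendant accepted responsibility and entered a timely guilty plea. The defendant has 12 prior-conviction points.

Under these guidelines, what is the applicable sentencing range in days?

Base offense level for witness tampering: 20.
§1 applies: 20 + 2 = 22.
§2 applies: 22 − 3 = 19.
§5 applies (level before this adjustment is 19 ≥ 15, so +4): 19 + 4 = 23.
§6 applies: 23 − 3 = 20.
§7 does not apply.
§8 applies (level before this adjustment is 20 ≥ 14, so +3): 20 + 3 = 23.
Final offense level: 23.
Criminal history: 12 prior points → Category C (11+).
Level 23 falls in the 23-25 band.
Grid: Level 23-25 × Category C = 1320-1650 days.

1320-1650 days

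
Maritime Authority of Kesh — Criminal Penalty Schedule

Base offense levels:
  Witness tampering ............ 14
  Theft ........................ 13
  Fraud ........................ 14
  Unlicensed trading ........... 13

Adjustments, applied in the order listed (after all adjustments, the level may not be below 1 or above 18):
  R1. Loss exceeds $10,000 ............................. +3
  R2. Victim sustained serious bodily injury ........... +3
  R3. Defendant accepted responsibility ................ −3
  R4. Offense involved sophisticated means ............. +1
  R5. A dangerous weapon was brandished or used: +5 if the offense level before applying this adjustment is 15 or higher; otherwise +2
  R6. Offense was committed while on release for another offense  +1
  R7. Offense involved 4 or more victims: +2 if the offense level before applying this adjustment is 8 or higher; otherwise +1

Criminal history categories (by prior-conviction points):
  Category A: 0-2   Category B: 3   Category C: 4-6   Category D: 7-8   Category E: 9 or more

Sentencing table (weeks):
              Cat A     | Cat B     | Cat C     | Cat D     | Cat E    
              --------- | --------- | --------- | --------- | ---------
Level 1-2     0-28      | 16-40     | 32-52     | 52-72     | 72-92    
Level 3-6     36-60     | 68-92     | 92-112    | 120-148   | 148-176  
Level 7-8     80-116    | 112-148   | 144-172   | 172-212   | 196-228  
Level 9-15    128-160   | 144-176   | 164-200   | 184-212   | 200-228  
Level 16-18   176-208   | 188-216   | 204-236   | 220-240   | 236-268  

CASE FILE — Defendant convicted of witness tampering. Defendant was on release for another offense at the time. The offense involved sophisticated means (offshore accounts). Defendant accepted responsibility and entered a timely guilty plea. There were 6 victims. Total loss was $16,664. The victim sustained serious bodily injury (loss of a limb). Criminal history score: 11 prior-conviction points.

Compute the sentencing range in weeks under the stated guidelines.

Base offense level for witness tampering: 14.
R1 applies: 14 + 3 = 17.
R2 applies: 17 + 3 = 20.
R3 applies: 20 − 3 = 17.
R4 applies: 17 + 1 = 18.
R5 does not apply.
R6 applies: 18 + 1 = 19.
R7 applies (level before this adjustment is 19 ≥ 8, so +2): 19 + 2 = 21.
Level 21 exceeds the maximum of 18; capped at 18.
Final offense level: 18.
Criminal history: 11 prior points → Category E (9+).
Level 18 falls in the 16-18 band.
Grid: Level 16-18 × Category E = 236-268 weeks.

236-268 weeks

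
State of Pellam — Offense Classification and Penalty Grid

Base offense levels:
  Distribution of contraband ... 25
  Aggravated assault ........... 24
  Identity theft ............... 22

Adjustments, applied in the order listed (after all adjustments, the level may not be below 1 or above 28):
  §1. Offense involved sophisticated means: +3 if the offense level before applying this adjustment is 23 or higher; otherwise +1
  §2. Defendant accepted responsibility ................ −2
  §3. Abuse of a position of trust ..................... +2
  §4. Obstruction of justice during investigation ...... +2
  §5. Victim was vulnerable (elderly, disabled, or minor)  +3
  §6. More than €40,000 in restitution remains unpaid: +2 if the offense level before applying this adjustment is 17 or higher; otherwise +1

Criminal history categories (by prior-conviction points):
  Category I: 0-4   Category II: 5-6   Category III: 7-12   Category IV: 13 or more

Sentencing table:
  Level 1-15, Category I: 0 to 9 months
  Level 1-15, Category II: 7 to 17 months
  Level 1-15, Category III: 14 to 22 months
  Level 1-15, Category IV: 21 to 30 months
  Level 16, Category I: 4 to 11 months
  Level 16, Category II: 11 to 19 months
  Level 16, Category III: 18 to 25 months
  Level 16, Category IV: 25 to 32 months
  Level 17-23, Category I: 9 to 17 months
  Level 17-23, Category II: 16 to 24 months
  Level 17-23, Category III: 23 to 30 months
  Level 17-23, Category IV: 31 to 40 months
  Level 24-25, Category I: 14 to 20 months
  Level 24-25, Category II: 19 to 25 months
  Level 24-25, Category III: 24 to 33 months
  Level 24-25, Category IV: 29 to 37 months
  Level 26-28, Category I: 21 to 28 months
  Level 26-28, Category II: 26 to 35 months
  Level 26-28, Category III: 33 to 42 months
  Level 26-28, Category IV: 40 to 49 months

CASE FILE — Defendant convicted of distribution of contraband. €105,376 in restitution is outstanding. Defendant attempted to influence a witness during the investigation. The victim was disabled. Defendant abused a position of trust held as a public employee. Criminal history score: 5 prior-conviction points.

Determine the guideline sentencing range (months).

26-35 months

Base offense level for distribution of contraband: 25.
§3 applies: 25 + 2 = 27.
§4 applies: 27 + 2 = 29.
§5 applies: 29 + 3 = 32.
§6 applies (level before this adjustment is 32 ≥ 17, so +2): 32 + 2 = 34.
Level 34 exceeds the maximum of 28; capped at 28.
Final offense level: 28.
Criminal history: 5 prior points → Category II (5-6).
Level 28 falls in the 26-28 band.
Grid: Level 26-28 × Category II = 26-35 months.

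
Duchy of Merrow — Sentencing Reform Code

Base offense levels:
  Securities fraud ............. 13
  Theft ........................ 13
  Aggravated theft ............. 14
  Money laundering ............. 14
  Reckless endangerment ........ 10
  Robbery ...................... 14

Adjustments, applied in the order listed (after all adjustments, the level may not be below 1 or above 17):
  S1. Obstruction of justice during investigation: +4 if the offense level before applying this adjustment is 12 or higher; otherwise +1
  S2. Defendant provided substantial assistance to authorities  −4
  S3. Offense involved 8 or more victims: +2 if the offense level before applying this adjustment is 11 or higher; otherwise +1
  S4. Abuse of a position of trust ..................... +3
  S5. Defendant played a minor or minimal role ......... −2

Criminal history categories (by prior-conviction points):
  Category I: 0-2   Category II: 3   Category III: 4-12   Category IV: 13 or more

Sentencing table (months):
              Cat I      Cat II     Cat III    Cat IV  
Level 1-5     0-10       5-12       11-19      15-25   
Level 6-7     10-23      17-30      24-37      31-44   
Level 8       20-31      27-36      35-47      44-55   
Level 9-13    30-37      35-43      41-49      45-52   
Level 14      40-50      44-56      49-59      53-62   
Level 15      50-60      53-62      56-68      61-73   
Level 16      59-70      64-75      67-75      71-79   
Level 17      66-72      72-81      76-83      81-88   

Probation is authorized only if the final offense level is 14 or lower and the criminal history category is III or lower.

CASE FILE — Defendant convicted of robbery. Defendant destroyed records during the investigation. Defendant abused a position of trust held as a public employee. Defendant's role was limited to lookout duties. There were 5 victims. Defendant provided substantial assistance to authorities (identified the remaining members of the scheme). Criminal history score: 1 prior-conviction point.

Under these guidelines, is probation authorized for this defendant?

Base offense level for robbery: 14.
S1 applies (level before this adjustment is 14 ≥ 12, so +4): 14 + 4 = 18.
S2 applies: 18 − 4 = 14.
S4 applies: 14 + 3 = 17.
S5 applies: 17 − 2 = 15.
Final offense level: 15.
Criminal history: 1 prior point → Category I (0-2).
Level 15 falls in the 15 band.
Grid: Level 15 × Category I = 50-60 months.
Probation check: level 15 > 14 and category I ≤ III → not eligible.

No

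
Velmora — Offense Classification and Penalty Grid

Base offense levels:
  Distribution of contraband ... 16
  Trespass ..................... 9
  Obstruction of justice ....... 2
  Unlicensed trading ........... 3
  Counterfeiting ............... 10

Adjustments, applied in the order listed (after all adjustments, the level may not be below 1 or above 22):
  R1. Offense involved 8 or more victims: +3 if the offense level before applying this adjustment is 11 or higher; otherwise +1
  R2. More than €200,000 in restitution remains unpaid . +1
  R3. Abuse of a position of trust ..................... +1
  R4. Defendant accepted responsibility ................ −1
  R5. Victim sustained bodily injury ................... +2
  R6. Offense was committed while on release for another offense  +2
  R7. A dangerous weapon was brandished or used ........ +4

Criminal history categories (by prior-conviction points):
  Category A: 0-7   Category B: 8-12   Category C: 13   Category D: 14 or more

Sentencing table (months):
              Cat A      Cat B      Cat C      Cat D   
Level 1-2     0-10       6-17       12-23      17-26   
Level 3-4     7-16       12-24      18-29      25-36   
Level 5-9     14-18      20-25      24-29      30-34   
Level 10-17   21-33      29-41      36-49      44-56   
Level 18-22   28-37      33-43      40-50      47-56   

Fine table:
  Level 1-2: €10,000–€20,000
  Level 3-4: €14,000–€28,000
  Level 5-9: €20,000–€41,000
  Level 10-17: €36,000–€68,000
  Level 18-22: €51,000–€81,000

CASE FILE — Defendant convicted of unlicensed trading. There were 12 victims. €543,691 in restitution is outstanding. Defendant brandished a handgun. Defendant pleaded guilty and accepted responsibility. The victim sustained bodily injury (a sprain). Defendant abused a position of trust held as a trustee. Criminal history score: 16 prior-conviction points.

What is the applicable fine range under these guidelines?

Base offense level for unlicensed trading: 3.
R1 applies (level before this adjustment is 3 < 11, so +1): 3 + 1 = 4.
R2 applies: 4 + 1 = 5.
R3 applies: 5 + 1 = 6.
R4 applies: 6 − 1 = 5.
R5 applies: 5 + 2 = 7.
R7 applies: 7 + 4 = 11.
Final offense level: 11.
Level 11 falls in the 10-17 band.
Fine table: Level 10-17 → €36,000–€68,000.

€36,000–€68,000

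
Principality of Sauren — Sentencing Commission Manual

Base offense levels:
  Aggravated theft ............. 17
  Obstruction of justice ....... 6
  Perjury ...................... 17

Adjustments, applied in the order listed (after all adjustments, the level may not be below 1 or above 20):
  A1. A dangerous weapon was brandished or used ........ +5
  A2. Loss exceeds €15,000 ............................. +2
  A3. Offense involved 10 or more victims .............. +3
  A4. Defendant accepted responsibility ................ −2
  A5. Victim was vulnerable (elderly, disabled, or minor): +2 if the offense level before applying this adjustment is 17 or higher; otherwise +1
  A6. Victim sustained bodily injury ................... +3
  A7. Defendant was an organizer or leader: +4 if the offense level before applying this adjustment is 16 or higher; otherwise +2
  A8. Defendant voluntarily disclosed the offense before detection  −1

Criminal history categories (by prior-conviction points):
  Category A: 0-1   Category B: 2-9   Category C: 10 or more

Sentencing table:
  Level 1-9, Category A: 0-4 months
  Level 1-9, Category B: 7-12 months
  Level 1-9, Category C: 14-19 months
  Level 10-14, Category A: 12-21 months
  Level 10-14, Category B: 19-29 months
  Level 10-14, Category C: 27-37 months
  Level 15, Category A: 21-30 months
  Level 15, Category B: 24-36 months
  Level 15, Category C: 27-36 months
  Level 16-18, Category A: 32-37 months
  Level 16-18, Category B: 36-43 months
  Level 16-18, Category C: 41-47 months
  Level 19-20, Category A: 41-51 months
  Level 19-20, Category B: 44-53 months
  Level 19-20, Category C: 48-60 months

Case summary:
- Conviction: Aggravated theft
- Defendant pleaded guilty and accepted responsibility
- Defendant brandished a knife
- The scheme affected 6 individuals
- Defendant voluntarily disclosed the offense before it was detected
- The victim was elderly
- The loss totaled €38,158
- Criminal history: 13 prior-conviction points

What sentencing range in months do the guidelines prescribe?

Base offense level for aggravated theft: 17.
A1 applies: 17 + 5 = 22.
A2 applies: 22 + 2 = 24.
A4 applies: 24 − 2 = 22.
A5 applies (level before this adjustment is 22 ≥ 17, so +2): 22 + 2 = 24.
A8 applies: 24 − 1 = 23.
Level 23 exceeds the maximum of 20; capped at 20.
Final offense level: 20.
Criminal history: 13 prior points → Category C (10+).
Level 20 falls in the 19-20 band.
Grid: Level 19-20 × Category C = 48-60 months.

48-60 months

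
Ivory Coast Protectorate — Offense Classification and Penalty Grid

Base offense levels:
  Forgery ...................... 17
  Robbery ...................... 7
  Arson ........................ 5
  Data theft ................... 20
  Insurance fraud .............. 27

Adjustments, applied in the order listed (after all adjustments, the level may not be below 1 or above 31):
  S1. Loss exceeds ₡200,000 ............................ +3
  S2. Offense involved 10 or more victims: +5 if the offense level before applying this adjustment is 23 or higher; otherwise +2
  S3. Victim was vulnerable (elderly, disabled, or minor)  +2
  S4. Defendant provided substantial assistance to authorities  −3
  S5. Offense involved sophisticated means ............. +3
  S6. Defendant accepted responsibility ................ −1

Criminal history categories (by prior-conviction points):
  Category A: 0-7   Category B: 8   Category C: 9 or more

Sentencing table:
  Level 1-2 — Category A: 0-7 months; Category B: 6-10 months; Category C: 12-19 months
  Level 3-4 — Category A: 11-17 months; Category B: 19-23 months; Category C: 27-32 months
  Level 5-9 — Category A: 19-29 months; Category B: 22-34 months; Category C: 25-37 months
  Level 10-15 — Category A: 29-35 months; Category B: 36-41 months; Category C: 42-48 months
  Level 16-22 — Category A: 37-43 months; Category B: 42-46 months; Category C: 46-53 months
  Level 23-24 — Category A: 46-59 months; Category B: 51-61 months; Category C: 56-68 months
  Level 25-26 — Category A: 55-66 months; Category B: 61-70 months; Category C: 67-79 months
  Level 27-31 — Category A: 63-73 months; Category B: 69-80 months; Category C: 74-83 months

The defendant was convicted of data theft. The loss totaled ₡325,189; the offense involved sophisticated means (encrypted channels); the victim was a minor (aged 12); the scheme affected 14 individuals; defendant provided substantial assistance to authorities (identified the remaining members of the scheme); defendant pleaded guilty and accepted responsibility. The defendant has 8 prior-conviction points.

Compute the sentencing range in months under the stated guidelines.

69-80 months

Base offense level for data theft: 20.
S1 applies: 20 + 3 = 23.
S2 applies (level before this adjustment is 23 ≥ 23, so +5): 23 + 5 = 28.
S3 applies: 28 + 2 = 30.
S4 applies: 30 − 3 = 27.
S5 applies: 27 + 3 = 30.
S6 applies: 30 − 1 = 29.
Final offense level: 29.
Criminal history: 8 prior points → Category B (8).
Level 29 falls in the 27-31 band.
Grid: Level 27-31 × Category B = 69-80 months.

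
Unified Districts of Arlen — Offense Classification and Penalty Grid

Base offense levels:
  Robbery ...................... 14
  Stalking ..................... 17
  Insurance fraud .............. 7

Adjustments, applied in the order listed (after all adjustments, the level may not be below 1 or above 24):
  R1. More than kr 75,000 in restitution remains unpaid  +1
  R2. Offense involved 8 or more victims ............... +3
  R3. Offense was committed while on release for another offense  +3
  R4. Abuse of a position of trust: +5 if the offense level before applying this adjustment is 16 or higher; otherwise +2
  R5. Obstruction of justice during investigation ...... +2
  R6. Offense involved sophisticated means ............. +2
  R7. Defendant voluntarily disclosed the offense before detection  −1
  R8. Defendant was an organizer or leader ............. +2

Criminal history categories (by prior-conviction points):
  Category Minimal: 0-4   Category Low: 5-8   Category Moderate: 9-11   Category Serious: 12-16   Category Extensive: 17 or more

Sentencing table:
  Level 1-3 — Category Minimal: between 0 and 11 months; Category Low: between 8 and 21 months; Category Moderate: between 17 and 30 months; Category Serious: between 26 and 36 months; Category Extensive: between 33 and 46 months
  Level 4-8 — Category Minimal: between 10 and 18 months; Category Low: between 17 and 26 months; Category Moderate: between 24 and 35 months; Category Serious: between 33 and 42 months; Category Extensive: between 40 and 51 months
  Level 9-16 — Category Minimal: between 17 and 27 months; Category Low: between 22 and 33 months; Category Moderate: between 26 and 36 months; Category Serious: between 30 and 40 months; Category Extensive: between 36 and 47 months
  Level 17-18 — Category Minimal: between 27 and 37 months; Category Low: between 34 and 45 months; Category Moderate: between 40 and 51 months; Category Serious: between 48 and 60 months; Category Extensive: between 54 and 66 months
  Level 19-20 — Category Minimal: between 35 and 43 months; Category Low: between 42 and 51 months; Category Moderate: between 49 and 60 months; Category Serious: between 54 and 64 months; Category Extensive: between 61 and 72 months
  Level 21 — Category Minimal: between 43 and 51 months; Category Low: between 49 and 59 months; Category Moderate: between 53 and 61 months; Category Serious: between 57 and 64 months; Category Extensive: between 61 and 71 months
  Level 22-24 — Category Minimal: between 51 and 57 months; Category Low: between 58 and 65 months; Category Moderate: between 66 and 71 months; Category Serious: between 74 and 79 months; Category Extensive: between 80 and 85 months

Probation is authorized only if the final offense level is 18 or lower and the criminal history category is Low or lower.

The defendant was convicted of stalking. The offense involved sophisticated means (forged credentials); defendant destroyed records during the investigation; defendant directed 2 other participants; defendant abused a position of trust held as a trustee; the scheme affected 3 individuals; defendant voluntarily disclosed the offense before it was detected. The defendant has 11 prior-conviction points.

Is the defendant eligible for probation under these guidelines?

Base offense level for stalking: 17.
R1 does not apply.
R2 does not apply.
R4 applies (level before this adjustment is 17 ≥ 16, so +5): 17 + 5 = 22.
R5 applies: 22 + 2 = 24.
R6 applies: 24 + 2 = 26.
R7 applies: 26 − 1 = 25.
R8 applies: 25 + 2 = 27.
Level 27 exceeds the maximum of 24; capped at 24.
Final offense level: 24.
Criminal history: 11 prior points → Category Moderate (9-11).
Level 24 falls in the 22-24 band.
Grid: Level 22-24 × Category Moderate = 66-71 months.
Probation check: level 24 > 18 and category Moderate > Low → not eligible.

No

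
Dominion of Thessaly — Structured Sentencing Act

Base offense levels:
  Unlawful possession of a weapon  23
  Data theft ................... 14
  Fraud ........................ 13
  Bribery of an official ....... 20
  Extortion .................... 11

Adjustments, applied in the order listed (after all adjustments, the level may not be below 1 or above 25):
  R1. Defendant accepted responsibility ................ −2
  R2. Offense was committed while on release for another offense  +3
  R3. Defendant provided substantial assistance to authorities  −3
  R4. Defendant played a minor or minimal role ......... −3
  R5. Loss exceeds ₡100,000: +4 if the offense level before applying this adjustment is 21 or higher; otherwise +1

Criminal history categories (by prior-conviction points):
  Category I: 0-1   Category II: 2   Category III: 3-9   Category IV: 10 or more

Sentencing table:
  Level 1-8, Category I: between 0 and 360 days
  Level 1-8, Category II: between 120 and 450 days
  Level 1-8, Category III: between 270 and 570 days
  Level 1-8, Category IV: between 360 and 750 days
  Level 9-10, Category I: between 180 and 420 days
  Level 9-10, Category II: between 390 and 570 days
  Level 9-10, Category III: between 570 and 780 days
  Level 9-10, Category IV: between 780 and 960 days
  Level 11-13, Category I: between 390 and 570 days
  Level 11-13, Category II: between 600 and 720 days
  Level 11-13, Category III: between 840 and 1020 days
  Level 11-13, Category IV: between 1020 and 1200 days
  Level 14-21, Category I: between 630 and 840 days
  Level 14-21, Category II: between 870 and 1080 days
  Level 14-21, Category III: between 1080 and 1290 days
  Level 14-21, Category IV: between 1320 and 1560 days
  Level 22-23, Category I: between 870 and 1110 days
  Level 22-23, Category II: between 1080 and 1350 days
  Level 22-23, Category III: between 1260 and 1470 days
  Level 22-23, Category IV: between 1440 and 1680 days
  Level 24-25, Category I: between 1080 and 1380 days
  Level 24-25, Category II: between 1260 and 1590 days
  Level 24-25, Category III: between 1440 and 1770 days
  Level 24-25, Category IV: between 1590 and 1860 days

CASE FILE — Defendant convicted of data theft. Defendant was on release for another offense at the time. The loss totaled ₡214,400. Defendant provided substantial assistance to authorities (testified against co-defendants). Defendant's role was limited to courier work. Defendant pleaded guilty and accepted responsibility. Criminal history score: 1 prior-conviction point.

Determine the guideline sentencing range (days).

180-420 days

Base offense level for data theft: 14.
R1 applies: 14 − 2 = 12.
R2 applies: 12 + 3 = 15.
R3 applies: 15 − 3 = 12.
R4 applies: 12 − 3 = 9.
R5 applies (level before this adjustment is 9 < 21, so +1): 9 + 1 = 10.
Final offense level: 10.
Criminal history: 1 prior point → Category I (0-1).
Level 10 falls in the 9-10 band.
Grid: Level 9-10 × Category I = 180-420 days.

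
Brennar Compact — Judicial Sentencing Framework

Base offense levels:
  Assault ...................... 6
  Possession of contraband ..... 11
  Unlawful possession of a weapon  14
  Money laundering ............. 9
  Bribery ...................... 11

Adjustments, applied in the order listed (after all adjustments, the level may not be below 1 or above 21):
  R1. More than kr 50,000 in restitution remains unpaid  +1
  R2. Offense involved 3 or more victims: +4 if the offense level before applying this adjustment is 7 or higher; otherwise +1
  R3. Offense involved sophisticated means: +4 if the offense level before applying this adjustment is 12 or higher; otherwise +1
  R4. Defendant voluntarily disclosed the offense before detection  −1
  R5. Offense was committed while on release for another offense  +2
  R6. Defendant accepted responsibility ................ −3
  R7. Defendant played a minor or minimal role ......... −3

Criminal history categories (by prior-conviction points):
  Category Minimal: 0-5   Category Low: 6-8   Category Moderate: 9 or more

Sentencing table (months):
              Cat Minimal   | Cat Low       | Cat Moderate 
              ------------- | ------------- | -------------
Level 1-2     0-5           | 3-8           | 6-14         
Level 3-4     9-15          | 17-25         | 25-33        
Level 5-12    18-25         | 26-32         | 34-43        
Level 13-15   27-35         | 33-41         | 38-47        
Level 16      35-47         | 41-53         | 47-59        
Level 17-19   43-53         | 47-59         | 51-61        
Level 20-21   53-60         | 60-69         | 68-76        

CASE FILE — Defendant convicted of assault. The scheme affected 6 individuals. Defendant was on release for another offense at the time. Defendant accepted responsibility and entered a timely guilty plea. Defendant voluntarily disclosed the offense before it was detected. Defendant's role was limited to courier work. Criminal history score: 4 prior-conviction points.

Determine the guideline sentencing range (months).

Base offense level for assault: 6.
R1 does not apply.
R2 applies (level before this adjustment is 6 < 7, so +1): 6 + 1 = 7.
R4 applies: 7 − 1 = 6.
R5 applies: 6 + 2 = 8.
R6 applies: 8 − 3 = 5.
R7 applies: 5 − 3 = 2.
Final offense level: 2.
Criminal history: 4 prior points → Category Minimal (0-5).
Level 2 falls in the 1-2 band.
Grid: Level 1-2 × Category Minimal = 0-5 months.

0-5 months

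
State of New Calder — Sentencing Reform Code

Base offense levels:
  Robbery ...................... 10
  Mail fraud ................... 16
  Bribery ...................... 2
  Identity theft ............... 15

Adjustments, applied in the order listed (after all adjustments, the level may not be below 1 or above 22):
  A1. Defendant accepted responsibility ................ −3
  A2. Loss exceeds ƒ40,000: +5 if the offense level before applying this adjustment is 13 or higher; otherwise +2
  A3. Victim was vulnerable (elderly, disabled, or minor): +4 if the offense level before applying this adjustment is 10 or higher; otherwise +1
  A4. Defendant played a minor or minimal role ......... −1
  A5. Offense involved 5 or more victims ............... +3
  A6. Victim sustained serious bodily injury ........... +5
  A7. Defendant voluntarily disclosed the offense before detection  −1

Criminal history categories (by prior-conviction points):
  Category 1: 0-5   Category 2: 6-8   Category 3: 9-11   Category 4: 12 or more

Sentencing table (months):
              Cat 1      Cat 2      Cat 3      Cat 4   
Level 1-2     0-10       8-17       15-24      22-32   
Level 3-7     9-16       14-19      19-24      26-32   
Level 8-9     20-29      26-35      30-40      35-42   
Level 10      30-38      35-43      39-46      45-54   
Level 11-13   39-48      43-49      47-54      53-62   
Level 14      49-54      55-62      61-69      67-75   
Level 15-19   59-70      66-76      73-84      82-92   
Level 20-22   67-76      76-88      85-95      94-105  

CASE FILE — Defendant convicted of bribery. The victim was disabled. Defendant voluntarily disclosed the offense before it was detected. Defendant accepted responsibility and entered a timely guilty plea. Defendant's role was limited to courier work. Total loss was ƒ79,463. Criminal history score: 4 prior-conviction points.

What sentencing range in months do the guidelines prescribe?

Base offense level for bribery: 2.
A1 applies: 2 − 3 = -1.
A2 applies (level before this adjustment is -1 < 13, so +2): -1 + 2 = 1.
A3 applies (level before this adjustment is 1 < 10, so +1): 1 + 1 = 2.
A4 applies: 2 − 1 = 1.
A7 applies: 1 − 1 = 0.
Level 0 is below the minimum of 1; floored at 1.
Final offense level: 1.
Criminal history: 4 prior points → Category 1 (0-5).
Level 1 falls in the 1-2 band.
Grid: Level 1-2 × Category 1 = 0-10 months.

0-10 months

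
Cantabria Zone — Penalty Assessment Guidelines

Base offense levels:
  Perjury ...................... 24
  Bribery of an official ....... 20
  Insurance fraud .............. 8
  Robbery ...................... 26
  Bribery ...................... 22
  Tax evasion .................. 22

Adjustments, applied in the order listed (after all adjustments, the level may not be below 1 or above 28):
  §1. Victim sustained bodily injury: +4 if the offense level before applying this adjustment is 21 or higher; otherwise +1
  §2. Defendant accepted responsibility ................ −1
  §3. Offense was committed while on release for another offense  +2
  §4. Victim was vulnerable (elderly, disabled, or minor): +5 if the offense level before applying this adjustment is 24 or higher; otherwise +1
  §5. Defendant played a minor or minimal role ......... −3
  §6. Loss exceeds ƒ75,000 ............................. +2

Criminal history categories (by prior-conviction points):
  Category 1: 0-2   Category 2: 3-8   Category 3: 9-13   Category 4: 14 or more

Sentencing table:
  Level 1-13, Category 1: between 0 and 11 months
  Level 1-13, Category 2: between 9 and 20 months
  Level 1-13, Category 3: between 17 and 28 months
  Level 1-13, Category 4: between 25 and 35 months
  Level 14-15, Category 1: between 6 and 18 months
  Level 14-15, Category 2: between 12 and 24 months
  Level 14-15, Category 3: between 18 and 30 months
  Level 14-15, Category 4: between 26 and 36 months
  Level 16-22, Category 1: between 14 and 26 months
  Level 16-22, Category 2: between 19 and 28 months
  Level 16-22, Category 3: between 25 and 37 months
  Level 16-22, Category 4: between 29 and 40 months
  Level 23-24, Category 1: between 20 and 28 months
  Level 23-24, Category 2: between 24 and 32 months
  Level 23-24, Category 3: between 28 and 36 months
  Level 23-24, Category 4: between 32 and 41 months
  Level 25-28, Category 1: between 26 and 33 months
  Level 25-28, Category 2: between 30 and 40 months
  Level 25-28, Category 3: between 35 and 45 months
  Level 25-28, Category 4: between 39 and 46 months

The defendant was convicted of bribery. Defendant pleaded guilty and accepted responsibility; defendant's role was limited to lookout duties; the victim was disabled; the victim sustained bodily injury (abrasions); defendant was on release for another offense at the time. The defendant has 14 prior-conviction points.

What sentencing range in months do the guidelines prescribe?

Base offense level for bribery: 22.
§1 applies (level before this adjustment is 22 ≥ 21, so +4): 22 + 4 = 26.
§2 applies: 26 − 1 = 25.
§3 applies: 25 + 2 = 27.
§4 applies (level before this adjustment is 27 ≥ 24, so +5): 27 + 5 = 32.
§5 applies: 32 − 3 = 29.
§6 does not apply.
Level 29 exceeds the maximum of 28; capped at 28.
Final offense level: 28.
Criminal history: 14 prior points → Category 4 (14+).
Level 28 falls in the 25-28 band.
Grid: Level 25-28 × Category 4 = 39-46 months.

39-46 months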